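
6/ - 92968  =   - 3/46484= - 0.00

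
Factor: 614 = 2^1*307^1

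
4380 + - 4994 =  -614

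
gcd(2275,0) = 2275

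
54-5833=-5779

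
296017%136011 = 23995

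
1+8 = 9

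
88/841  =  88/841 = 0.10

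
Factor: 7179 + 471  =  2^1*3^2*5^2*17^1 = 7650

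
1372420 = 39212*35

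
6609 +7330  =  13939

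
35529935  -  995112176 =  - 959582241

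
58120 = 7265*8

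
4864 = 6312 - 1448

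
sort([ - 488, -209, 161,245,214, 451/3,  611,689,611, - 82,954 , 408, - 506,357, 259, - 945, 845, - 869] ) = [ - 945, - 869,-506,-488, - 209,  -  82,451/3,161,214,245,259,357, 408,  611 , 611,689,845, 954]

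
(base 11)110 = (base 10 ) 132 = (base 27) 4O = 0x84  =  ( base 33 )40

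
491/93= 491/93 = 5.28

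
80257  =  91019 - 10762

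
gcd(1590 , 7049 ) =53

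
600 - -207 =807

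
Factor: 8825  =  5^2*353^1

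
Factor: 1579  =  1579^1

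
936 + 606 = 1542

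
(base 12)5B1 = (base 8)1525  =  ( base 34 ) P3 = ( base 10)853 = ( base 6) 3541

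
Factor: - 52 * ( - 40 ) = 2^5*5^1*13^1 = 2080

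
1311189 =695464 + 615725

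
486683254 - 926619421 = - 439936167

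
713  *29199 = 20818887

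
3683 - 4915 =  - 1232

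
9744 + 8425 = 18169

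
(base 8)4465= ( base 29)2N8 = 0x935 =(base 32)29l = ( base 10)2357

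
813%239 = 96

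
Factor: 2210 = 2^1*5^1 * 13^1 *17^1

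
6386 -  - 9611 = 15997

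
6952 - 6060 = 892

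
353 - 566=- 213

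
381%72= 21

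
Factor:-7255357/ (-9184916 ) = 2^(-2) * 13^ ( - 1 )*173^( - 1)*1021^(  -  1)*7255357^1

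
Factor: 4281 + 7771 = 12052 = 2^2*23^1*131^1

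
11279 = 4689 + 6590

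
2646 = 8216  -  5570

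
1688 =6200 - 4512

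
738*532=392616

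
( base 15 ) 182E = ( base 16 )1463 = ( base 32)533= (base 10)5219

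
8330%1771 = 1246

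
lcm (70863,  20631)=1629849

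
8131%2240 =1411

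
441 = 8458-8017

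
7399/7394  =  1 + 5/7394 = 1.00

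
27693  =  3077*9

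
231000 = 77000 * 3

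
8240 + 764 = 9004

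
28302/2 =14151 = 14151.00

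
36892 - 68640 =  - 31748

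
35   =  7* 5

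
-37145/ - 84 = 37145/84 = 442.20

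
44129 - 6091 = 38038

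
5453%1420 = 1193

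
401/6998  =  401/6998 = 0.06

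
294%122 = 50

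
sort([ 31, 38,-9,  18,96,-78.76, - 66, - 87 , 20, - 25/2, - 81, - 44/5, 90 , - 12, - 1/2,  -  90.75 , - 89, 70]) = [-90.75 , - 89,-87,  -  81, - 78.76, - 66, - 25/2 ,-12 ,-9, -44/5, -1/2,18,20, 31,38,70,90, 96 ]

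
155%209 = 155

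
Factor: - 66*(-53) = 2^1 * 3^1*11^1*53^1 = 3498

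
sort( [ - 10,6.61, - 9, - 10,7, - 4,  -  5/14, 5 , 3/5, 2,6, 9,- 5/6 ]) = [ - 10,  -  10,  -  9, - 4, - 5/6, - 5/14, 3/5, 2, 5, 6 , 6.61 , 7,9]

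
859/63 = 13 +40/63=13.63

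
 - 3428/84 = - 41  +  4/21=- 40.81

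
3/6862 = 3/6862 = 0.00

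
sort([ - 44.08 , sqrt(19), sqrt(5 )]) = [ - 44.08, sqrt (5), sqrt( 19) ]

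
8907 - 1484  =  7423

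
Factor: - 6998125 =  - 5^4*11197^1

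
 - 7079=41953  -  49032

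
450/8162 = 225/4081 = 0.06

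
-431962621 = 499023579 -930986200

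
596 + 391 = 987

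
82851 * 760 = 62966760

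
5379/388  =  13 + 335/388  =  13.86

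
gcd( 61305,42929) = 1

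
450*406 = 182700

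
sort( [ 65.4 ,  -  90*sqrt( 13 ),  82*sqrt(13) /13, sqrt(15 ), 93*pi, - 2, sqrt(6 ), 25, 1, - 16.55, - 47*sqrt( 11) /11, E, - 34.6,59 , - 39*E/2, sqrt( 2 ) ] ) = [ - 90*sqrt(13 ), - 39*E/2,  -  34.6, - 16.55, - 47*sqrt( 11 ) /11, - 2,1,sqrt(2), sqrt ( 6), E,  sqrt(15 ),82* sqrt(13 ) /13,25, 59, 65.4, 93*pi]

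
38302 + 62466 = 100768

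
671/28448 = 671/28448=0.02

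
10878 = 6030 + 4848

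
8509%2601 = 706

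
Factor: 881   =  881^1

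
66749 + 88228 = 154977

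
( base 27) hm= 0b111100001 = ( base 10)481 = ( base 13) 2b0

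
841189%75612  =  9457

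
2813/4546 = 2813/4546 = 0.62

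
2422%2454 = 2422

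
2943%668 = 271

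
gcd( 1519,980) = 49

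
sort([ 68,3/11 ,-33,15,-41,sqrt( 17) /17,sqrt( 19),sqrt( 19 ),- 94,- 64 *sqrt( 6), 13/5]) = [  -  64* sqrt(6),-94, - 41,-33 , sqrt( 17 ) /17, 3/11, 13/5, sqrt( 19 ),sqrt(19 ) , 15,68 ]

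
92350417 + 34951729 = 127302146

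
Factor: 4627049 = 7^1*331^1*1997^1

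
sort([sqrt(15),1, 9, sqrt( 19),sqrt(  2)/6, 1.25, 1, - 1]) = [-1, sqrt( 2) /6, 1 , 1, 1.25, sqrt(15),sqrt( 19), 9] 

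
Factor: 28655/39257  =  5^1*11^1*37^(-1 ) * 521^1*1061^(-1 ) 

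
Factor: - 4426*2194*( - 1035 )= 10050516540 = 2^2*3^2 * 5^1*23^1*1097^1*2213^1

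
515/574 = 515/574 = 0.90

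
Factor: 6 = 2^1*3^1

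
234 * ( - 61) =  - 14274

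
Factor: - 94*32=-3008=- 2^6*47^1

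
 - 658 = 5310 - 5968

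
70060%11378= 1792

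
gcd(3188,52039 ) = 1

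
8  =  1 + 7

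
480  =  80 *6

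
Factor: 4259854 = 2^1*433^1 * 4919^1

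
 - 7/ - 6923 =1/989 = 0.00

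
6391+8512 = 14903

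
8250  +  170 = 8420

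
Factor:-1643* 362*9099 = -5411775834 = - 2^1*3^3*31^1*53^1*181^1 *337^1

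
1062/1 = 1062 = 1062.00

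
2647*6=15882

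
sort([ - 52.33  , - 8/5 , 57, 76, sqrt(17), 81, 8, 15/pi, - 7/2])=[ - 52.33, - 7/2, - 8/5, sqrt(17 ),15/pi,8, 57, 76 , 81]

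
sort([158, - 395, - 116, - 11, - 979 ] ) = [ - 979, - 395, - 116,-11,158] 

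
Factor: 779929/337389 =3^( - 1 )*13^( - 1 ) * 31^1*41^( - 1)*139^1*181^1 * 211^ ( - 1) 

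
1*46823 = 46823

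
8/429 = 8/429= 0.02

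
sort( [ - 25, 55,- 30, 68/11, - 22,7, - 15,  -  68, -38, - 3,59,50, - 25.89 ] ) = [ - 68, - 38, - 30, - 25.89,  -  25, - 22, - 15,  -  3, 68/11 , 7, 50,55, 59 ]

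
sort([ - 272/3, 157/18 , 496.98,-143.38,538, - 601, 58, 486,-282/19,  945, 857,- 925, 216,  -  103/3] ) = [-925,  -  601, - 143.38, - 272/3, - 103/3,  -  282/19, 157/18, 58, 216,  486,496.98, 538, 857, 945 ]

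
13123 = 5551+7572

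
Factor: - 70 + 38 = - 2^5=- 32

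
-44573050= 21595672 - 66168722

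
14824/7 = 14824/7 =2117.71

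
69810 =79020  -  9210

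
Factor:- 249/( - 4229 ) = 3^1 * 83^1*4229^( - 1 ) 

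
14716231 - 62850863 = -48134632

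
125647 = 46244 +79403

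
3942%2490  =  1452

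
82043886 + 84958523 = 167002409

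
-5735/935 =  - 7 + 162/187  =  - 6.13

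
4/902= 2/451 =0.00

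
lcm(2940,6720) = 47040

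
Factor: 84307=84307^1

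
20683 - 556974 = - 536291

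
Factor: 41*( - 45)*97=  - 178965 = - 3^2 * 5^1*41^1*97^1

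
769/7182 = 769/7182 = 0.11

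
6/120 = 1/20 = 0.05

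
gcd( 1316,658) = 658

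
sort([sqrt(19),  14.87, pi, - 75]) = [ - 75, pi, sqrt ( 19), 14.87]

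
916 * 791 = 724556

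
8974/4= 4487/2 =2243.50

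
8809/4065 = 2 + 679/4065  =  2.17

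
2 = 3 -1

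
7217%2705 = 1807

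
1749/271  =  1749/271 = 6.45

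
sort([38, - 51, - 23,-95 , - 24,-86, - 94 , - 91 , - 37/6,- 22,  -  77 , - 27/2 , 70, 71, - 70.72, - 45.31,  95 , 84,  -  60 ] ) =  [ - 95, - 94, - 91, - 86, - 77, - 70.72 , - 60 , - 51, - 45.31 , - 24, - 23, - 22, -27/2, - 37/6, 38,70, 71, 84 , 95]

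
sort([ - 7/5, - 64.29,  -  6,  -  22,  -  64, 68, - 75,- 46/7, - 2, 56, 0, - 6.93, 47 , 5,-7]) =[ - 75, - 64.29, - 64, - 22,  -  7,  -  6.93, - 46/7, - 6,- 2,- 7/5, 0,5  ,  47, 56, 68 ] 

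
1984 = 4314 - 2330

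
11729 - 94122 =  - 82393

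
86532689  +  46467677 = 133000366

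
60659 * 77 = 4670743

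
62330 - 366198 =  - 303868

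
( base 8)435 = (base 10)285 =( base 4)10131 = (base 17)GD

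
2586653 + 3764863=6351516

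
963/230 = 4  +  43/230 = 4.19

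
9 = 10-1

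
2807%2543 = 264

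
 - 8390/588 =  - 15+ 215/294 = - 14.27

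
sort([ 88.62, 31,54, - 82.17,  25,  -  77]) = [ - 82.17, - 77,25, 31, 54, 88.62]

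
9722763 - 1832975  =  7889788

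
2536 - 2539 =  - 3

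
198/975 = 66/325 = 0.20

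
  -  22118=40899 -63017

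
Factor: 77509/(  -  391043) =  - 383^( -1)*1021^(  -  1)*77509^1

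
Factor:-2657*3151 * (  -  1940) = 2^2*5^1*23^1*97^1*137^1*2657^1 = 16242081580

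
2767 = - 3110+5877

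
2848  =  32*89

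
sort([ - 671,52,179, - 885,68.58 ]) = [ - 885, - 671,  52,68.58, 179 ] 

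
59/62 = 59/62 = 0.95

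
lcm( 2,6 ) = 6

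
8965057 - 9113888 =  - 148831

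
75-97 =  - 22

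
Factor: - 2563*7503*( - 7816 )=150303157224=2^3*3^1 * 11^1*41^1 * 61^1*233^1*977^1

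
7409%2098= 1115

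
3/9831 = 1/3277 = 0.00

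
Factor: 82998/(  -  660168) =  - 87/692= - 2^( - 2 )*3^1*29^1 *173^(  -  1)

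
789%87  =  6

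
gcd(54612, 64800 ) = 36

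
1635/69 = 23 + 16/23 =23.70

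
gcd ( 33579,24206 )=91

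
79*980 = 77420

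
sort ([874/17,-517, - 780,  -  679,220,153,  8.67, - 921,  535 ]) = [ - 921,-780, - 679,- 517,8.67,874/17, 153 , 220,535]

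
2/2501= 2/2501 = 0.00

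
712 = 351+361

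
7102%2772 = 1558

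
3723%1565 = 593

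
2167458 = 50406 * 43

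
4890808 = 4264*1147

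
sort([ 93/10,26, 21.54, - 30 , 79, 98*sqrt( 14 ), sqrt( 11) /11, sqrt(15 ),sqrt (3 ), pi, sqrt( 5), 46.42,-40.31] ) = [ - 40.31, - 30, sqrt(11)/11,sqrt ( 3 ), sqrt(5 ), pi,sqrt(15 ), 93/10,21.54, 26, 46.42,79, 98*sqrt(14) ]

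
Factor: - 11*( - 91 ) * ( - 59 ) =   -  59059 = - 7^1*11^1*13^1* 59^1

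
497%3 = 2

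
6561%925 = 86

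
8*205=1640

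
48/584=6/73  =  0.08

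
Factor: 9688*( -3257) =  - 31553816  =  - 2^3*7^1*173^1*3257^1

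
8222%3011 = 2200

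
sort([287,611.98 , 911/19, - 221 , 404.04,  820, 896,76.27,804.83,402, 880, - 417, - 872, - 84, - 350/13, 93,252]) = [ - 872,-417, - 221, - 84, -350/13,911/19,76.27,93,252 , 287,402,404.04, 611.98, 804.83, 820,880,896]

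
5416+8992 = 14408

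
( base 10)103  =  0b1100111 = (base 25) 43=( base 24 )47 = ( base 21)4J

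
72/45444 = 6/3787 = 0.00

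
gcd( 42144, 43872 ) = 96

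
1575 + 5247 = 6822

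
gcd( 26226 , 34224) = 186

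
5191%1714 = 49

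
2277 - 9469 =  - 7192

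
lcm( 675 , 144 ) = 10800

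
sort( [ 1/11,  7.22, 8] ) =[1/11,7.22, 8]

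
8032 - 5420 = 2612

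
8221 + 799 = 9020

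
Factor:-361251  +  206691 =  - 2^6*3^1*5^1* 7^1 * 23^1 = - 154560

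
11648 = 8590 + 3058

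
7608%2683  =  2242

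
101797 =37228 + 64569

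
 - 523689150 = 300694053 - 824383203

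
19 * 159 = 3021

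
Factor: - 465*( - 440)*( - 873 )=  - 2^3 * 3^3 * 5^2*11^1 * 31^1*97^1 = - 178615800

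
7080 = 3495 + 3585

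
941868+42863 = 984731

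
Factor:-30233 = -7^2*617^1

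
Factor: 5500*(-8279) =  -2^2 *5^3*11^1*17^1*487^1 = -45534500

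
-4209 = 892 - 5101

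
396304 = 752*527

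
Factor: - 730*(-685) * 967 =483548350 =2^1*5^2 * 73^1 * 137^1*967^1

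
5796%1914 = 54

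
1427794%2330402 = 1427794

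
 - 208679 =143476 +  - 352155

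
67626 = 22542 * 3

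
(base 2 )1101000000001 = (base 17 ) 160A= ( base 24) bd9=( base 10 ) 6657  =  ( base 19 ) i87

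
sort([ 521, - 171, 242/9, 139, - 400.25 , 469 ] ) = [ - 400.25,-171, 242/9, 139,  469,521] 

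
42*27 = 1134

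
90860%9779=2849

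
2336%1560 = 776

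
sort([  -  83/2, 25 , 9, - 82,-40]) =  [ -82, - 83/2, - 40,9,  25 ]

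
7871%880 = 831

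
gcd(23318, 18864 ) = 262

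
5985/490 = 171/14 = 12.21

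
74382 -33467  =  40915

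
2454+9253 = 11707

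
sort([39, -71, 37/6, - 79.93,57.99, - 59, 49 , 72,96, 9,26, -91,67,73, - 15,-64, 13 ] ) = [ - 91, - 79.93, - 71, - 64, -59, - 15,37/6, 9 , 13,26  ,  39, 49, 57.99,  67 , 72,73 , 96 ] 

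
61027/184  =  61027/184 = 331.67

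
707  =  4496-3789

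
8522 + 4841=13363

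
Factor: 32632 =2^3 *4079^1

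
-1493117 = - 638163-854954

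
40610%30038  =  10572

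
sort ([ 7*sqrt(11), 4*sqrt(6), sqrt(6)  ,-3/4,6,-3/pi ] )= [ - 3/pi,-3/4, sqrt(6 ), 6,4*sqrt(6 ) , 7*sqrt( 11 )]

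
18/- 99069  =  -6/33023 = - 0.00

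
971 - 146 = 825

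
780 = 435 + 345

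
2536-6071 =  - 3535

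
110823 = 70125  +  40698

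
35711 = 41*871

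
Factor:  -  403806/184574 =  - 501/229 =- 3^1 *167^1*229^( - 1) 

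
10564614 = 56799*186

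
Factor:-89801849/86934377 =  - 37^1*41^1*59197^1 * 86934377^( - 1)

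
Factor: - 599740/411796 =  - 785/539 =- 5^1*7^( - 2 )*11^ ( - 1)*157^1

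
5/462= 5/462 = 0.01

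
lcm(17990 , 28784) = 143920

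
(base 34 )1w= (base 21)33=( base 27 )2C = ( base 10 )66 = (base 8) 102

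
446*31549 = 14070854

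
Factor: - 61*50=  - 3050 = -2^1 *5^2*61^1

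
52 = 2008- 1956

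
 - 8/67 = -8/67 = - 0.12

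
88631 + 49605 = 138236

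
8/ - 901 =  - 8/901 = -0.01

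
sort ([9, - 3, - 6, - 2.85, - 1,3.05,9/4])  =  [ - 6, - 3, - 2.85,-1,9/4, 3.05,9]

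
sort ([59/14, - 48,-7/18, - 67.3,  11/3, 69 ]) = [-67.3 , - 48, - 7/18 , 11/3,59/14,69]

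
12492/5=2498 + 2/5 = 2498.40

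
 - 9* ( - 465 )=4185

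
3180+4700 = 7880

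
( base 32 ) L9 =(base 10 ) 681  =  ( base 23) 16e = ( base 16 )2a9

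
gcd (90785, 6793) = 1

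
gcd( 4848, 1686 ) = 6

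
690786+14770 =705556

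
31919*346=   11043974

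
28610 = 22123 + 6487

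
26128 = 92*284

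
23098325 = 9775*2363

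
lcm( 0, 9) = 0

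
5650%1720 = 490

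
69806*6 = 418836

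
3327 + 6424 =9751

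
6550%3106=338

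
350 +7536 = 7886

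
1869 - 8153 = - 6284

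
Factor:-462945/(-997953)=5^1 * 7^1 *11^( - 1 )*4409^1*30241^(-1)=154315/332651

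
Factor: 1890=2^1 *3^3*5^1*7^1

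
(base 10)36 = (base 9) 40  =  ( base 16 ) 24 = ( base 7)51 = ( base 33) 13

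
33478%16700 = 78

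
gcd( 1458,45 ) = 9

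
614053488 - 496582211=117471277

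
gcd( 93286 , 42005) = 1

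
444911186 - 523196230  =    -  78285044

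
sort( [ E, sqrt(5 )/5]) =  [sqrt(5 ) /5,E ] 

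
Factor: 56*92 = 2^5*7^1 * 23^1 = 5152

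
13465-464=13001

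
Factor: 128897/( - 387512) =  - 2^( - 3 )*59^( - 1 )*157^1 =- 157/472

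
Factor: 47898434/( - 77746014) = -3^( - 3 )*67^1*149^1*367^ ( - 1 )*2399^1*3923^( - 1) = -  23949217/38873007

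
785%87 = 2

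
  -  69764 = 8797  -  78561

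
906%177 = 21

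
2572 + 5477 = 8049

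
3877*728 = 2822456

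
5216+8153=13369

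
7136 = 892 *8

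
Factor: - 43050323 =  - 61^1*227^1* 3109^1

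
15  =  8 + 7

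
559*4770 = 2666430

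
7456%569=59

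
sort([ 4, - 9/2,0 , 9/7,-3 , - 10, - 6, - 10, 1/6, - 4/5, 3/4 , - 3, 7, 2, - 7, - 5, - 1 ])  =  [ - 10, - 10,- 7, - 6, - 5, - 9/2, - 3 , - 3, - 1, - 4/5, 0,  1/6, 3/4, 9/7, 2,4, 7 ]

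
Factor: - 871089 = -3^1*293^1 * 991^1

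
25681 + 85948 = 111629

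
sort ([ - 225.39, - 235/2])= [ -225.39, - 235/2] 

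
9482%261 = 86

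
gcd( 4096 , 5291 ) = 1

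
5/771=5/771 = 0.01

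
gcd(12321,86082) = 3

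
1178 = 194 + 984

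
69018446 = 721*95726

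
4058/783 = 5+ 143/783= 5.18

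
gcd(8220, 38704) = 4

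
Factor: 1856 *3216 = 5968896=2^10 * 3^1*29^1 * 67^1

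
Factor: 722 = 2^1*19^2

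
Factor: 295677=3^3 * 47^1*233^1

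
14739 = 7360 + 7379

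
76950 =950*81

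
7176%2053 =1017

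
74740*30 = 2242200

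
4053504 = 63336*64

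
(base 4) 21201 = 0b1001100001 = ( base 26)nb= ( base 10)609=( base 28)LL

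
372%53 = 1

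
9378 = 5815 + 3563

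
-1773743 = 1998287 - 3772030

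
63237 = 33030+30207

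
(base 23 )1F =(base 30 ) 18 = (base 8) 46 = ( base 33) 15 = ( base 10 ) 38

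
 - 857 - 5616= - 6473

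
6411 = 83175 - 76764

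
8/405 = 8/405 = 0.02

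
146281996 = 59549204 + 86732792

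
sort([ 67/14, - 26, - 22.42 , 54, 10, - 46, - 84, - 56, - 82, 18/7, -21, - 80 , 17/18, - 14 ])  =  [ - 84, - 82, - 80,- 56, - 46, - 26, - 22.42, - 21,-14, 17/18 , 18/7,67/14, 10 , 54] 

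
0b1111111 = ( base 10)127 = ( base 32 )3v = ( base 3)11201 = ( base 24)57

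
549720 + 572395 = 1122115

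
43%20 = 3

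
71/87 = 71/87 = 0.82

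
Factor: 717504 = 2^6*3^1*37^1*101^1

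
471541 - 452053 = 19488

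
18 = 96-78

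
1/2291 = 1/2291 = 0.00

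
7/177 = 7/177= 0.04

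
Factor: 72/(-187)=-2^3*3^2* 11^( - 1)*17^ (-1 ) 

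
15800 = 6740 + 9060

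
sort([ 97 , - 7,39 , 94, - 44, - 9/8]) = [ - 44, - 7,- 9/8, 39,94, 97 ]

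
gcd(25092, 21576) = 12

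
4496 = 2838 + 1658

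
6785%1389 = 1229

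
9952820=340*29273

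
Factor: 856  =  2^3*107^1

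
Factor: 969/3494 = 2^( - 1 )*3^1*17^1*19^1*1747^(-1)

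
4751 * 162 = 769662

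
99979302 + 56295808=156275110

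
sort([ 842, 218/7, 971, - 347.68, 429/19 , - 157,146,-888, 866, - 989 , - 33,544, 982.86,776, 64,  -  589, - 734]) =[ - 989, - 888, - 734, - 589, - 347.68, - 157, - 33,429/19,218/7,64 , 146,544,  776,842, 866,971,982.86 ] 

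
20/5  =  4 = 4.00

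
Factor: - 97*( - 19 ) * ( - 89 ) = -19^1*89^1*97^1  =  - 164027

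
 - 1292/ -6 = 215 + 1/3 =215.33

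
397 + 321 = 718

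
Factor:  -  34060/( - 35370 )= 2^1*3^( - 3 )*13^1 = 26/27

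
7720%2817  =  2086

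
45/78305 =9/15661 = 0.00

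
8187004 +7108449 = 15295453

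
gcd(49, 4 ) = 1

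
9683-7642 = 2041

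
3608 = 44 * 82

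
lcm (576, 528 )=6336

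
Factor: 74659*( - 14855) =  - 5^1*13^1*2971^1*5743^1 = -1109059445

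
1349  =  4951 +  - 3602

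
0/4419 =0  =  0.00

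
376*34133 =12834008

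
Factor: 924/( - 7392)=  - 2^(  -  3) = - 1/8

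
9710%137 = 120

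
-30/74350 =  - 3/7435 = - 0.00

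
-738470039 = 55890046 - 794360085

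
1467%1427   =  40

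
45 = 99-54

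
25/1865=5/373  =  0.01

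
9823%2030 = 1703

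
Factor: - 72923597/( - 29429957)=587^1 * 2857^( - 1 )*10301^(-1)*124231^1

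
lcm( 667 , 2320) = 53360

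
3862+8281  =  12143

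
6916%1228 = 776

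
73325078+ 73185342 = 146510420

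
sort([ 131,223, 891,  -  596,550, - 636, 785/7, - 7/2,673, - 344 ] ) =[ - 636, - 596, - 344, - 7/2,785/7,  131,223,550,673, 891]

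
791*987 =780717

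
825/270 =3  +  1/18 = 3.06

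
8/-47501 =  - 1 +47493/47501 = - 0.00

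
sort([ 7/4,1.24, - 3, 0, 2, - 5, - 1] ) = [- 5 , - 3,-1,0, 1.24, 7/4,2] 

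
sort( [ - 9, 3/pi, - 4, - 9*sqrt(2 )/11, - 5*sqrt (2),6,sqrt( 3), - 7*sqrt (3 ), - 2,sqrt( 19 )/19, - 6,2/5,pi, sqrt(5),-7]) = [ - 7*sqrt(3), - 9, - 5*sqrt(2 ), - 7, - 6 , - 4, - 2,  -  9*sqrt( 2)/11,sqrt( 19) /19, 2/5,3/pi, sqrt(3),sqrt( 5), pi,6 ]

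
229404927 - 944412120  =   - 715007193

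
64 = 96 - 32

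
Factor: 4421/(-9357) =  - 3^( - 1 )*3119^ ( - 1 )*4421^1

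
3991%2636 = 1355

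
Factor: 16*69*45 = 49680  =  2^4*3^3*5^1*23^1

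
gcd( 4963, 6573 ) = 7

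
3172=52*61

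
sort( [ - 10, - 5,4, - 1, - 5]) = [ - 10,-5, - 5 , - 1,4]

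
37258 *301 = 11214658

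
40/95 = 8/19 = 0.42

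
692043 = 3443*201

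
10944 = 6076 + 4868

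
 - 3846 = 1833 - 5679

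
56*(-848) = -47488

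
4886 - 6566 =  - 1680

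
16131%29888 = 16131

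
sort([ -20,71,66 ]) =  [  -  20,  66,71 ] 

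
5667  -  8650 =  - 2983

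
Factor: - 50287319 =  - 19^1 * 67^1 * 39503^1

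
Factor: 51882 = 2^1 *3^1*8647^1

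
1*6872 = 6872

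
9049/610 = 9049/610 = 14.83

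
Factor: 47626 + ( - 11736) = 35890 = 2^1 * 5^1*37^1*97^1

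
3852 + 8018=11870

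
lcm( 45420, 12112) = 181680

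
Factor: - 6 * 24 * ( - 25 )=3600 = 2^4 * 3^2*5^2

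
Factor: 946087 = 181^1*5227^1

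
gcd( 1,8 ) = 1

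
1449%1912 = 1449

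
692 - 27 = 665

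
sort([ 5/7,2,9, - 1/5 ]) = [ - 1/5, 5/7,2, 9]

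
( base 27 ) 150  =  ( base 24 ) 1c0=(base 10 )864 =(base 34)pe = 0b1101100000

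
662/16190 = 331/8095 = 0.04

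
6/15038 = 3/7519 = 0.00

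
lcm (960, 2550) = 81600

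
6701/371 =6701/371 = 18.06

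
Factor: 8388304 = 2^4*524269^1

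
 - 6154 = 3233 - 9387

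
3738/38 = 1869/19   =  98.37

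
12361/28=441  +  13/28 = 441.46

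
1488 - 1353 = 135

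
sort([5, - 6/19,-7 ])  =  [ - 7,  -  6/19,5]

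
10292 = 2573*4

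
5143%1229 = 227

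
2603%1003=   597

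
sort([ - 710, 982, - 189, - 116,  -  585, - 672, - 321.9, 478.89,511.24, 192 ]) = [ - 710, -672, - 585, - 321.9, - 189, - 116,  192,478.89, 511.24, 982 ]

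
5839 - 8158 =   -  2319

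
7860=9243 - 1383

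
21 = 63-42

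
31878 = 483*66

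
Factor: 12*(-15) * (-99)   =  2^2*3^4*5^1*11^1 = 17820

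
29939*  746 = 22334494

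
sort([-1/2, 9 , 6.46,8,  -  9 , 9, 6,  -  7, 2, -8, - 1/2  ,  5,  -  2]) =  [ - 9,  -  8,-7, - 2 , - 1/2 ,-1/2 , 2,5, 6,6.46,8 , 9,9] 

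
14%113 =14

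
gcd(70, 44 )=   2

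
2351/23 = 102 + 5/23 = 102.22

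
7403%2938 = 1527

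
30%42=30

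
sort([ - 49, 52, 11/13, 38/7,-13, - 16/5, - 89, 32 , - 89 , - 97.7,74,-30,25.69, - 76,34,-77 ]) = [ - 97.7, -89, - 89, - 77, - 76,- 49, - 30, - 13, - 16/5,11/13, 38/7, 25.69, 32, 34,52,74 ]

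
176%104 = 72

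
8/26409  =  8/26409=0.00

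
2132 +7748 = 9880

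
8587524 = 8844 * 971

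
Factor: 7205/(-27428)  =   - 2^( - 2 )*5^1*  11^1*131^1*6857^(- 1)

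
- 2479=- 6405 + 3926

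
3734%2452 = 1282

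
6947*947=6578809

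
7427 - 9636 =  - 2209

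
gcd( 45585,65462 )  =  1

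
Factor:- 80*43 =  - 3440 = - 2^4*5^1*43^1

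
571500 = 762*750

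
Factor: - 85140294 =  - 2^1*3^1* 137^1*103577^1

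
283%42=31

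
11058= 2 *5529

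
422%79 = 27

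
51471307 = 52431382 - 960075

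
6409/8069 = 6409/8069 = 0.79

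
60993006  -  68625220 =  - 7632214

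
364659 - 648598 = -283939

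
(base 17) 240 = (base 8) 1206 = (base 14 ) 342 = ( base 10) 646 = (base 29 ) m8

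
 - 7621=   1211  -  8832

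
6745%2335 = 2075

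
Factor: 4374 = 2^1*3^7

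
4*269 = 1076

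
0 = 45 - 45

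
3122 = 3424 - 302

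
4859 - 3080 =1779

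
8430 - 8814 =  - 384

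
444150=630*705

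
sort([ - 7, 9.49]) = [ - 7 , 9.49]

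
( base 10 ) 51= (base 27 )1O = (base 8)63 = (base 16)33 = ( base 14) 39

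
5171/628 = 8+ 147/628 = 8.23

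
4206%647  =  324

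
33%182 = 33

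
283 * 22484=6362972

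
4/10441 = 4/10441=0.00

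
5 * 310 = 1550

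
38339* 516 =19782924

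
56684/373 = 56684/373 = 151.97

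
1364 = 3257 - 1893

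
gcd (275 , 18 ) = 1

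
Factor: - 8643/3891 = - 2881/1297 = - 43^1* 67^1*1297^(  -  1 ) 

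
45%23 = 22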